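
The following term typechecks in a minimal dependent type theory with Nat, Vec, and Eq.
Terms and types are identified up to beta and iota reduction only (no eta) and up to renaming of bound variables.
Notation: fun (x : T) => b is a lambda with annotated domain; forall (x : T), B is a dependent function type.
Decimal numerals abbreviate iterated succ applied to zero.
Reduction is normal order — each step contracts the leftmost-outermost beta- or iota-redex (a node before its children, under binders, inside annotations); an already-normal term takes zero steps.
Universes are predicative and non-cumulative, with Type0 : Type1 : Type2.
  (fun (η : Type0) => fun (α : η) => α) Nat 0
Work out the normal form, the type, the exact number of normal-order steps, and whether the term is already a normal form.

normal form:
  0
type:
  Nat
normal-order step count: 2
already normal: no
first redex: a beta-redex


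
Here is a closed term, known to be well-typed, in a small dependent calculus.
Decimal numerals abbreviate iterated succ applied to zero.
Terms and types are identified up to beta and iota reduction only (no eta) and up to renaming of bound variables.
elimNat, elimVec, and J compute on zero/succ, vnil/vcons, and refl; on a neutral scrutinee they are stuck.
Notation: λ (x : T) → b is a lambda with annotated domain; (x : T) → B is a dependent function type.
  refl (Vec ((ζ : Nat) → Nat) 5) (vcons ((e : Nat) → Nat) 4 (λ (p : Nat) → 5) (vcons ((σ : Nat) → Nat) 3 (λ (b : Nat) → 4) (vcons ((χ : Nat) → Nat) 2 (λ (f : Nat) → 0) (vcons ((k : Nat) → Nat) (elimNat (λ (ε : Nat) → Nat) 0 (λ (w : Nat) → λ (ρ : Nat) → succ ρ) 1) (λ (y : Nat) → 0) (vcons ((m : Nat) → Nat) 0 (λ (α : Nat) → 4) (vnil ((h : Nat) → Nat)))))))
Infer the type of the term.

the term's type:
  Eq (Vec ((ζ : Nat) → Nat) 5) (vcons ((e : Nat) → Nat) 4 (λ (p : Nat) → 5) (vcons ((σ : Nat) → Nat) 3 (λ (b : Nat) → 4) (vcons ((χ : Nat) → Nat) 2 (λ (f : Nat) → 0) (vcons ((k : Nat) → Nat) 1 (λ (ε : Nat) → 0) (vcons ((w : Nat) → Nat) 0 (λ (ρ : Nat) → 4) (vnil ((y : Nat) → Nat))))))) (vcons ((m : Nat) → Nat) 4 (λ (α : Nat) → 5) (vcons ((h : Nat) → Nat) 3 (λ (a : Nat) → 4) (vcons ((ξ : Nat) → Nat) 2 (λ (g : Nat) → 0) (vcons ((o : Nat) → Nat) 1 (λ (c : Nat) → 0) (vcons ((ν : Nat) → Nat) 0 (λ (j : Nat) → 4) (vnil ((γ : Nat) → Nat)))))))


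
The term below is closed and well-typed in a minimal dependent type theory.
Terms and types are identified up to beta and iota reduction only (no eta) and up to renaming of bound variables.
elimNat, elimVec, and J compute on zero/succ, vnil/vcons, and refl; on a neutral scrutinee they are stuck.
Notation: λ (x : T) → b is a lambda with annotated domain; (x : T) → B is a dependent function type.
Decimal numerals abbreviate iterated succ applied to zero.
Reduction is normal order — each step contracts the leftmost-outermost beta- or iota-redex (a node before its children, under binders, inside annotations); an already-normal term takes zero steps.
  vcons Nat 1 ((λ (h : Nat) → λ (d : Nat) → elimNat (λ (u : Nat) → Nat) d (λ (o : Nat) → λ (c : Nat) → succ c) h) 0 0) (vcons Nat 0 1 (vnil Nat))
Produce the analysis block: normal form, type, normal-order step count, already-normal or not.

reduced normal form:
  vcons Nat 1 0 (vcons Nat 0 1 (vnil Nat))
type:
  Vec Nat 2
normal-order step count: 3
started in normal form: no
first contracted redex: a beta-redex


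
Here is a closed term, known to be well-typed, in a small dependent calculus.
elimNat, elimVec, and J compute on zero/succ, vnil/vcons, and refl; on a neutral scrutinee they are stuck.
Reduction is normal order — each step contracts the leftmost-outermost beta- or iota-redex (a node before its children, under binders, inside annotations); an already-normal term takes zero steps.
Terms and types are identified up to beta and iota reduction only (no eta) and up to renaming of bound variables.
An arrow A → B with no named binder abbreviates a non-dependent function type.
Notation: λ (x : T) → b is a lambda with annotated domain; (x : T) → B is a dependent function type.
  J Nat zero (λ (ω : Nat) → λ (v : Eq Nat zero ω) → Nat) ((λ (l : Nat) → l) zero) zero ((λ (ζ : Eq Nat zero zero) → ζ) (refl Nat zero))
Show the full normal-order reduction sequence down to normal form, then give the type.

normal-order reduction:
  J Nat zero (λ (ω : Nat) → λ (v : Eq Nat zero ω) → Nat) ((λ (l : Nat) → l) zero) zero ((λ (ζ : Eq Nat zero zero) → ζ) (refl Nat zero))
  ~> J Nat zero (λ (ω : Nat) → λ (v : Eq Nat zero ω) → Nat) zero zero ((λ (l : Eq Nat zero zero) → l) (refl Nat zero))
  ~> J Nat zero (λ (ω : Nat) → λ (v : Eq Nat zero ω) → Nat) zero zero (refl Nat zero)
  ~> zero
type:
  Nat


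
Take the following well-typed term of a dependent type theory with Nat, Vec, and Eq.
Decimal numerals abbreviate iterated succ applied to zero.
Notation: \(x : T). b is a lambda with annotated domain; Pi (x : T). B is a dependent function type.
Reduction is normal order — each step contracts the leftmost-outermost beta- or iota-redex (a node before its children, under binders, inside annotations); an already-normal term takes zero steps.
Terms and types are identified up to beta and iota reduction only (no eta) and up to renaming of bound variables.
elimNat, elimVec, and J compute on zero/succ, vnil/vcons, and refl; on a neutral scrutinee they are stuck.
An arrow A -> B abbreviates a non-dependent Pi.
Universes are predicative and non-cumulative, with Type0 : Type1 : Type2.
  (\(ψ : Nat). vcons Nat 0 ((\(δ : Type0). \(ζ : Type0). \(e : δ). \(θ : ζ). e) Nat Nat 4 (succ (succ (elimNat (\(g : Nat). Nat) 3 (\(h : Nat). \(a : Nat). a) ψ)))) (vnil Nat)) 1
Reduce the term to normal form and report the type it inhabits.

resulting normal form:
  vcons Nat 0 4 (vnil Nat)
inferred type:
  Vec Nat 1
observation: the first redex contracted is a beta-redex; the normal form is reached in 5 normal-order steps.


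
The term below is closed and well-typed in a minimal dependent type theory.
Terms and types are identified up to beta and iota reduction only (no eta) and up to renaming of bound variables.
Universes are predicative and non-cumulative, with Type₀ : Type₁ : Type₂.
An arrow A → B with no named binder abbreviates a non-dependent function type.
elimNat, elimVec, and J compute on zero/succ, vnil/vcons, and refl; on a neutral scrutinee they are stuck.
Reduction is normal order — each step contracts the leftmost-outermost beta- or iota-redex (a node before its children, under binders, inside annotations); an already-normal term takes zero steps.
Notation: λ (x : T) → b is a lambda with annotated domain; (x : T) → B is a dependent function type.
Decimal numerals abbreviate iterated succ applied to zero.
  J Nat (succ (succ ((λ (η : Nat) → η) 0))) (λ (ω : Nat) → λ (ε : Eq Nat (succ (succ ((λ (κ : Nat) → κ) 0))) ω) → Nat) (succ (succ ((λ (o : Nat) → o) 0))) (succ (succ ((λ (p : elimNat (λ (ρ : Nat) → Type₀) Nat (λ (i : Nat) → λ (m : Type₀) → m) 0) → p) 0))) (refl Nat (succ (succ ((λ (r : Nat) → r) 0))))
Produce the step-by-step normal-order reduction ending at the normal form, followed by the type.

normal-order reduction sequence:
  J Nat (succ (succ ((λ (η : Nat) → η) 0))) (λ (ω : Nat) → λ (ε : Eq Nat (succ (succ ((λ (κ : Nat) → κ) 0))) ω) → Nat) (succ (succ ((λ (o : Nat) → o) 0))) (succ (succ ((λ (p : elimNat (λ (ρ : Nat) → Type₀) Nat (λ (i : Nat) → λ (m : Type₀) → m) 0) → p) 0))) (refl Nat (succ (succ ((λ (r : Nat) → r) 0))))
  ~> succ (succ ((λ (η : Nat) → η) 0))
  ~> 2
inferred type:
  Nat


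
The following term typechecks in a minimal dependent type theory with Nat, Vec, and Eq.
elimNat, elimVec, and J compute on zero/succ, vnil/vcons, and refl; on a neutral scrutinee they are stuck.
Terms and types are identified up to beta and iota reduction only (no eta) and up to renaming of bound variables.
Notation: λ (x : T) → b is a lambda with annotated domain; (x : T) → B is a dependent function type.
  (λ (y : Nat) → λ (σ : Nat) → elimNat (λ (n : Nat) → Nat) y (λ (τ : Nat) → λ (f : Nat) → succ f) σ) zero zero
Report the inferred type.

inferred type:
  Nat


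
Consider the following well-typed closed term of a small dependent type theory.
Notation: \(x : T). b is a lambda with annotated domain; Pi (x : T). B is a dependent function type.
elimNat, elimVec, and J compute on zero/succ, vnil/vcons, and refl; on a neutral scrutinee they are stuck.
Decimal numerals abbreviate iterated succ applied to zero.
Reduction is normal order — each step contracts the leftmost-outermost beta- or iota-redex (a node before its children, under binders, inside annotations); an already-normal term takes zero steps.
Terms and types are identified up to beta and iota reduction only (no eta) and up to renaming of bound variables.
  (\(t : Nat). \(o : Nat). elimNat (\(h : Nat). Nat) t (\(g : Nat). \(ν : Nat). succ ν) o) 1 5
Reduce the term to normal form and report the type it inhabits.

reduced normal form:
  6
the term's type:
  Nat


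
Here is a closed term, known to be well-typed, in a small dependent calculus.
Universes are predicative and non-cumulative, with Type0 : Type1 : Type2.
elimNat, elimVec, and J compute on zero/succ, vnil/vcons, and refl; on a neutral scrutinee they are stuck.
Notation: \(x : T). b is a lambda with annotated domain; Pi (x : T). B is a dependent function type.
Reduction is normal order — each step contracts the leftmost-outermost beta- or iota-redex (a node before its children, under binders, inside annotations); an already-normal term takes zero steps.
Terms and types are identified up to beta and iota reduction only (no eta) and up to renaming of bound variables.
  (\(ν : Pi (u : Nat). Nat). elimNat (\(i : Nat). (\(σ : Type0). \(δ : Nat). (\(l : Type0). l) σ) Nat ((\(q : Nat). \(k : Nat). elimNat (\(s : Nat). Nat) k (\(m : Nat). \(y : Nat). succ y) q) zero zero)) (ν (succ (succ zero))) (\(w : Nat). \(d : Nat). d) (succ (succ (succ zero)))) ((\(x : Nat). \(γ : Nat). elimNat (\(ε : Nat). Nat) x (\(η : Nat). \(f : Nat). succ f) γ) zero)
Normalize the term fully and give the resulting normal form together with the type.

reduced normal form:
  succ (succ zero)
the term's type:
  Nat


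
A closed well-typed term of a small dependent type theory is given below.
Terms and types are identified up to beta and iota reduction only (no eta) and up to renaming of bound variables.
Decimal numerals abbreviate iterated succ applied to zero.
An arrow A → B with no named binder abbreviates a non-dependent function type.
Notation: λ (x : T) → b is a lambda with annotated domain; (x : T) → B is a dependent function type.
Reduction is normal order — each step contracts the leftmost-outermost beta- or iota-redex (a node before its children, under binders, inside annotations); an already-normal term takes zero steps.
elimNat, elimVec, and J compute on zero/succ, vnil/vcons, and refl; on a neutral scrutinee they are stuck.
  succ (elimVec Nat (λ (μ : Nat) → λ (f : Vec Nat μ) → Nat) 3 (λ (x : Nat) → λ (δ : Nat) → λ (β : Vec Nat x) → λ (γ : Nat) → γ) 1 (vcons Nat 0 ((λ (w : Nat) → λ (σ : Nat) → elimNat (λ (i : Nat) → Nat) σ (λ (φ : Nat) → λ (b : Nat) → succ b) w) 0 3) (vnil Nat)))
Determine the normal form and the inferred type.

normal form:
  4
the term's type:
  Nat
observation: the first redex contracted is an elimVec iota-redex; the normal form is reached in 6 normal-order steps.


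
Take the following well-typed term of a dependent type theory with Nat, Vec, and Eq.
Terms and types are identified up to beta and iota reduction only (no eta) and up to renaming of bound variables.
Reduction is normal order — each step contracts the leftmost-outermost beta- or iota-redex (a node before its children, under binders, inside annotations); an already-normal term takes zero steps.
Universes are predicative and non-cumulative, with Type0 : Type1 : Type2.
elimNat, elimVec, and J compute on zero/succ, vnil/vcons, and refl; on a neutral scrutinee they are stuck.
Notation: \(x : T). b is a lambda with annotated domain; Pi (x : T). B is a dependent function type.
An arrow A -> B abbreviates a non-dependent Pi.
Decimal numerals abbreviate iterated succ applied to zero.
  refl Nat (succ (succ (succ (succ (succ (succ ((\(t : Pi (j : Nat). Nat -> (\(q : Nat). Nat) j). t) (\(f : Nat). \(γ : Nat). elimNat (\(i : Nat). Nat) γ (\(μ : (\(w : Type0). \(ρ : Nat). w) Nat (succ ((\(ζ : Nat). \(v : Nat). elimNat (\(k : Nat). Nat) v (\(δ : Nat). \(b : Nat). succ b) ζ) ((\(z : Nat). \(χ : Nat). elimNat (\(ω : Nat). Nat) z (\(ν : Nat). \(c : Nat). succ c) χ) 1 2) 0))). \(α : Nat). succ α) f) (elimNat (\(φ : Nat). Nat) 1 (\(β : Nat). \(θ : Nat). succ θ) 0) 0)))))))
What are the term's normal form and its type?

normal form:
  refl Nat 7
type:
  Eq Nat 7 7
observation: 10 normal-order steps normalize the term, beginning with a beta-redex.


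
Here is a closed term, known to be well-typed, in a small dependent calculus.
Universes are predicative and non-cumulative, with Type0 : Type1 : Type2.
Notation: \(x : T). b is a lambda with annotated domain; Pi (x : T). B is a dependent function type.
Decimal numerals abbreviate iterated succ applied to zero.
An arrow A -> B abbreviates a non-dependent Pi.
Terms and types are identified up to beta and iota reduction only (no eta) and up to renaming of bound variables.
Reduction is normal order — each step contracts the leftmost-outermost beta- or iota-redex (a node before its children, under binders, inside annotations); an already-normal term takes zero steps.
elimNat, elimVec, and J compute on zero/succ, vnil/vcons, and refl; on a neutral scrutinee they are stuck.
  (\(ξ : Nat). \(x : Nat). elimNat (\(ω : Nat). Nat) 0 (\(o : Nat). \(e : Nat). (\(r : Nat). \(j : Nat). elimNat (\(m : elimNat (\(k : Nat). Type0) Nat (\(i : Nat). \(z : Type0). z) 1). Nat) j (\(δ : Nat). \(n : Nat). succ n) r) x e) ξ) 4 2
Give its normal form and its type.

resulting normal form:
  8
the term's type:
  Nat
observation: the term reaches its normal form after 51 normal-order steps.


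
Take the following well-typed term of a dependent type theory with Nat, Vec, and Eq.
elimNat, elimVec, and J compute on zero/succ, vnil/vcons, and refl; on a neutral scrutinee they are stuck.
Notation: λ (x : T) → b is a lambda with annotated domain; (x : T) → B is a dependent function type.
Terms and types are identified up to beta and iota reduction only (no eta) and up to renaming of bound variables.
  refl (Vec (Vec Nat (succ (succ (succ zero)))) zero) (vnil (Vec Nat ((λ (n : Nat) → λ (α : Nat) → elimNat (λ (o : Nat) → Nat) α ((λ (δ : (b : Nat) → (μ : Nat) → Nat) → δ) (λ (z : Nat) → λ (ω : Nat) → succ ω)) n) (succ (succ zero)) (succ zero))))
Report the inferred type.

inferred type:
  Eq (Vec (Vec Nat (succ (succ (succ zero)))) zero) (vnil (Vec Nat (succ (succ (succ zero))))) (vnil (Vec Nat (succ (succ (succ zero)))))


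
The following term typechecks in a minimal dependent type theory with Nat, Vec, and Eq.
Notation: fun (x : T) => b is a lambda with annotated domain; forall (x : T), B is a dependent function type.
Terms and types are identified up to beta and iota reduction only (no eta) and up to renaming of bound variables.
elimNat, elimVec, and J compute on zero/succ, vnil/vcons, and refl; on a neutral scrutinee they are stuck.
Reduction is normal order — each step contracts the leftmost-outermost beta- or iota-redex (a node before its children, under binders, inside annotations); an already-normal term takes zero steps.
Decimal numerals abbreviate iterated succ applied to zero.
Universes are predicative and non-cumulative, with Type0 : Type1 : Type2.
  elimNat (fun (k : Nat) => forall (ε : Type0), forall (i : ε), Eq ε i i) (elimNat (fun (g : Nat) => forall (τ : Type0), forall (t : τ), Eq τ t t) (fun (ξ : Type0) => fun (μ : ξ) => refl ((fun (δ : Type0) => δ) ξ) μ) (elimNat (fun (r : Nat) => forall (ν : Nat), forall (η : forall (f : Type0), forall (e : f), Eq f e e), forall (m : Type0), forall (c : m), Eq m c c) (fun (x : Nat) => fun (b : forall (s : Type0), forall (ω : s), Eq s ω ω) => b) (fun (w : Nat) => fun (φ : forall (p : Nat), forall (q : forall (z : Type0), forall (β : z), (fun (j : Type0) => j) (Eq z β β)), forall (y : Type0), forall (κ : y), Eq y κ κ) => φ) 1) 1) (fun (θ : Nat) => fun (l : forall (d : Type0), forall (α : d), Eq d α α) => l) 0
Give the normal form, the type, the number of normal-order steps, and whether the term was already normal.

reduced normal form:
  fun (k : Type0) => fun (ε : k) => refl k ε
type:
  forall (k : Type0), forall (ε : k), Eq k ε ε
steps to reach normal form (normal order): 10
term was already normal: no
first redex: an elimNat iota-redex


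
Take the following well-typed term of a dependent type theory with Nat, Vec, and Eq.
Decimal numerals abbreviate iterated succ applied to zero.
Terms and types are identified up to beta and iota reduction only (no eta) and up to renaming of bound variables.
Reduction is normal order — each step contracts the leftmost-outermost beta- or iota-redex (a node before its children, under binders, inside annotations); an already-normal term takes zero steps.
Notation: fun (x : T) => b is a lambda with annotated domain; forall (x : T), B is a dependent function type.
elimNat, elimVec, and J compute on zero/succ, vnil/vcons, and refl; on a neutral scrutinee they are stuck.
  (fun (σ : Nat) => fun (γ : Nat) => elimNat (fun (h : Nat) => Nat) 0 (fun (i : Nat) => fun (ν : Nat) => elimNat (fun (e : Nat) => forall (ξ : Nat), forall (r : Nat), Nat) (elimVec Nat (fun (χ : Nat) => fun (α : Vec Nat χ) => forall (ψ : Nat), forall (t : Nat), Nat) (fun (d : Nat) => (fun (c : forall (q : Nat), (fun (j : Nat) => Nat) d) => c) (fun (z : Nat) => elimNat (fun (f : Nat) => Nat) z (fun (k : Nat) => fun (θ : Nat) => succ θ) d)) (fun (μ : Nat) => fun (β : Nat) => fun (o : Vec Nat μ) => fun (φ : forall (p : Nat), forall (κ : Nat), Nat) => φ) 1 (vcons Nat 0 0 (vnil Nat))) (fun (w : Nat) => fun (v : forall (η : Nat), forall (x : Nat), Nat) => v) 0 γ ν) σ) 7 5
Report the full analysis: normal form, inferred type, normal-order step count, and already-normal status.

resulting normal form:
  35
the term's type:
  Nat
steps to reach normal form (normal order): 206
already normal: no
first contracted redex: a beta-redex


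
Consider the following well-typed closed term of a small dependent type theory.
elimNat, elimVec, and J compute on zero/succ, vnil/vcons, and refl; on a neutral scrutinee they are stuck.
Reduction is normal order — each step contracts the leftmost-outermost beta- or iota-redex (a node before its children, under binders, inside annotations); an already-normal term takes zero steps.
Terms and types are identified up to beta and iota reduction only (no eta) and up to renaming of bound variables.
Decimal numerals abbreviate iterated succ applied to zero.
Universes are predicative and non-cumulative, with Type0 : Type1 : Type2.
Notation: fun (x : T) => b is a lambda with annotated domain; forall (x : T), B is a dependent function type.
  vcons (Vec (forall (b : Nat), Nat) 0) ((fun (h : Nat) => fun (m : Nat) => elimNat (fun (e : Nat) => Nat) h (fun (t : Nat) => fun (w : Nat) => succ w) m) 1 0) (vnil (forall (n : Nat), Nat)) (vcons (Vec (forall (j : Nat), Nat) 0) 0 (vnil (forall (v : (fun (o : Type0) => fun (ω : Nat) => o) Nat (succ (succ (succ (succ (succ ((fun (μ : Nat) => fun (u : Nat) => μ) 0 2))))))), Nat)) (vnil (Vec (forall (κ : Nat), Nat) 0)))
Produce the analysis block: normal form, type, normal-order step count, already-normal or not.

reduced normal form:
  vcons (Vec (forall (b : Nat), Nat) 0) 1 (vnil (forall (h : Nat), Nat)) (vcons (Vec (forall (m : Nat), Nat) 0) 0 (vnil (forall (e : Nat), Nat)) (vnil (Vec (forall (t : Nat), Nat) 0)))
the term's type:
  Vec (Vec (forall (b : Nat), Nat) 0) 2
steps to reach normal form (normal order): 5
started in normal form: no
first redex: a beta-redex


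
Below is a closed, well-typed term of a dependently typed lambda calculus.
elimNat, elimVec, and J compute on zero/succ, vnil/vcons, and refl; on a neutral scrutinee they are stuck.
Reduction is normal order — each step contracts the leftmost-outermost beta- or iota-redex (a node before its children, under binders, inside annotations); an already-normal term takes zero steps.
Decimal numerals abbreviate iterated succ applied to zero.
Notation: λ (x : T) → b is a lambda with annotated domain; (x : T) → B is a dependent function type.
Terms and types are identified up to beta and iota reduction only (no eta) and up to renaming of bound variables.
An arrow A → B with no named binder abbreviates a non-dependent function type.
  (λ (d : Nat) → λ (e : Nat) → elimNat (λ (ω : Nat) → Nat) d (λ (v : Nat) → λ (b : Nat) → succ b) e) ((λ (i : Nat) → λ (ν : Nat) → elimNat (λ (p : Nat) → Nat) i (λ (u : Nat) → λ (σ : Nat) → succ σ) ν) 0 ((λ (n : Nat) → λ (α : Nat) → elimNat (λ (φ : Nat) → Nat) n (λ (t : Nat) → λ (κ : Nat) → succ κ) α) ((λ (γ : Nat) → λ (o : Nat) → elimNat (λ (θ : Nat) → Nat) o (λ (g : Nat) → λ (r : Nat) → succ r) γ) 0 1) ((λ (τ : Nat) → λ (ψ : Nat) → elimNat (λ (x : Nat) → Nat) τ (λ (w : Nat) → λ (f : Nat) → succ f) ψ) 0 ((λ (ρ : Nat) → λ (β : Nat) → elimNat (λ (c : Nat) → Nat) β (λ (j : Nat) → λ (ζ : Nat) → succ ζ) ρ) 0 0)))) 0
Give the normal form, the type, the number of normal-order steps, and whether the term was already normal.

normal form:
  1
type:
  Nat
reduction steps (normal order): 21
term was already normal: no
first redex: a beta-redex


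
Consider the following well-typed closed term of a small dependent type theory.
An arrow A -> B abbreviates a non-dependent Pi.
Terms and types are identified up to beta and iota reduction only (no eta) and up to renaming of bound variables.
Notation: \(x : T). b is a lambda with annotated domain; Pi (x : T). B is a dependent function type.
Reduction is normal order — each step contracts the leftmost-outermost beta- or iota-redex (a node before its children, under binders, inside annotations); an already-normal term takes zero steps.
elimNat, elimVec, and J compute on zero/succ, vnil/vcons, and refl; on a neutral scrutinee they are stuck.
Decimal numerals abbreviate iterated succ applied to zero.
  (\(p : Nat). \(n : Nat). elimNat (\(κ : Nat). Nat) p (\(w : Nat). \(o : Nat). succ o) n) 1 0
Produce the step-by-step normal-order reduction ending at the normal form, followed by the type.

reduction (normal order):
  (\(p : Nat). \(n : Nat). elimNat (\(κ : Nat). Nat) p (\(w : Nat). \(o : Nat). succ o) n) 1 0
  ~> (\(p : Nat). elimNat (\(n : Nat). Nat) 1 (\(κ : Nat). \(w : Nat). succ w) p) 0
  ~> elimNat (\(p : Nat). Nat) 1 (\(n : Nat). \(κ : Nat). succ κ) 0
  ~> 1
type:
  Nat


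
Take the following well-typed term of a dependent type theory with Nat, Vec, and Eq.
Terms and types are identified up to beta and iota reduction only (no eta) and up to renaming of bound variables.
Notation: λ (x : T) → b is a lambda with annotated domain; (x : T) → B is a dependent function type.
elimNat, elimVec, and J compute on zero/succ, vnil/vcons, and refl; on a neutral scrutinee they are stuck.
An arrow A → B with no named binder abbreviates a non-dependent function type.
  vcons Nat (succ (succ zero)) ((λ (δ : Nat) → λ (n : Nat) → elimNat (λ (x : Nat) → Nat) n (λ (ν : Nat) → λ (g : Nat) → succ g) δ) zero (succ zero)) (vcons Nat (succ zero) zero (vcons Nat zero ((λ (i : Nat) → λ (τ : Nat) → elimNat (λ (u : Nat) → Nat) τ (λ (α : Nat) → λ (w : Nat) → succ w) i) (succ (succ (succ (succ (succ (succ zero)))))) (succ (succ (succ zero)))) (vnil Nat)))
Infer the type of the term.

type:
  Vec Nat (succ (succ (succ zero)))


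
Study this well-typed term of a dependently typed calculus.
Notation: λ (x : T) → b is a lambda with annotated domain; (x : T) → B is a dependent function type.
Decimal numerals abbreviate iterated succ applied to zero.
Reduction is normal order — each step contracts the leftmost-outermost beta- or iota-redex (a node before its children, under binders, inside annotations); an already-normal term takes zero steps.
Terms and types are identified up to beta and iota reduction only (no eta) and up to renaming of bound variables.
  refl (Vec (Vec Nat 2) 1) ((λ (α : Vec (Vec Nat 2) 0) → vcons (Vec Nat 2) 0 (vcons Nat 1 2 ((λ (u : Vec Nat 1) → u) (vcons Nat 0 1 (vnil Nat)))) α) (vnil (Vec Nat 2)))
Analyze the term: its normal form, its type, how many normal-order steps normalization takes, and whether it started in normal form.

reduced normal form:
  refl (Vec (Vec Nat 2) 1) (vcons (Vec Nat 2) 0 (vcons Nat 1 2 (vcons Nat 0 1 (vnil Nat))) (vnil (Vec Nat 2)))
inferred type:
  Eq (Vec (Vec Nat 2) 1) (vcons (Vec Nat 2) 0 (vcons Nat 1 2 (vcons Nat 0 1 (vnil Nat))) (vnil (Vec Nat 2))) (vcons (Vec Nat 2) 0 (vcons Nat 1 2 (vcons Nat 0 1 (vnil Nat))) (vnil (Vec Nat 2)))
steps to reach normal form (normal order): 2
started in normal form: no
first redex: a beta-redex


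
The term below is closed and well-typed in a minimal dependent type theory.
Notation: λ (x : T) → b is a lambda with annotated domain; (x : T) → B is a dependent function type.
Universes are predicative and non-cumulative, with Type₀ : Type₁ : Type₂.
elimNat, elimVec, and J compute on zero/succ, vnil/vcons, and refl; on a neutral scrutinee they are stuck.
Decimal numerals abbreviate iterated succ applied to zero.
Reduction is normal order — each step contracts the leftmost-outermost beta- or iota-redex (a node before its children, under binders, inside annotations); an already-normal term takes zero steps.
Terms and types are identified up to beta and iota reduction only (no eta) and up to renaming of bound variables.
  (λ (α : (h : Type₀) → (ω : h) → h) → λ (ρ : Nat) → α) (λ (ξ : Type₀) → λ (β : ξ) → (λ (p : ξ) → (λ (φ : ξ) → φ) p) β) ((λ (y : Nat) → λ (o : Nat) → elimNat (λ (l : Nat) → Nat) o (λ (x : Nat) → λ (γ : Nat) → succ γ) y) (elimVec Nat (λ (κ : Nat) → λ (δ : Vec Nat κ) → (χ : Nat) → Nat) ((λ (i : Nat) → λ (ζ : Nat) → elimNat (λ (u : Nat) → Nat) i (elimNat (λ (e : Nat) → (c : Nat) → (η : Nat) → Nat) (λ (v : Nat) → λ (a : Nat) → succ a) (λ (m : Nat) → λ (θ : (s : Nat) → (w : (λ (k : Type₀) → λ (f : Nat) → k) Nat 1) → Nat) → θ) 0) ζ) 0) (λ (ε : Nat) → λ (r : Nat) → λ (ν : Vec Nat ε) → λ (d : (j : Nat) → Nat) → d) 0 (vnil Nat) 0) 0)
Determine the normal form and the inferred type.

reduced normal form:
  λ (α : Type₀) → λ (h : α) → h
the term's type:
  (α : Type₀) → (h : α) → α


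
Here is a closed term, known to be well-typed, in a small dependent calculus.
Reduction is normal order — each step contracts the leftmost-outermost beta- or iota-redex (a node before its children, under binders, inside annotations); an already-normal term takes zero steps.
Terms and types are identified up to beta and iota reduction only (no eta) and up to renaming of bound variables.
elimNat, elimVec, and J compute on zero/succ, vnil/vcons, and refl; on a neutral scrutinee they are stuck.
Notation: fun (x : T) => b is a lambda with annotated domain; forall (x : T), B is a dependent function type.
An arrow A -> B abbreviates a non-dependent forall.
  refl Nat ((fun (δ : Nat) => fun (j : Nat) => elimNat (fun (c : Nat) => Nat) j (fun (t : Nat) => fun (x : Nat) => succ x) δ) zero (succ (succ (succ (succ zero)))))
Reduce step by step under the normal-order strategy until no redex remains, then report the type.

reduction (normal order):
  refl Nat ((fun (δ : Nat) => fun (j : Nat) => elimNat (fun (c : Nat) => Nat) j (fun (t : Nat) => fun (x : Nat) => succ x) δ) zero (succ (succ (succ (succ zero)))))
  ~> refl Nat ((fun (δ : Nat) => elimNat (fun (j : Nat) => Nat) δ (fun (c : Nat) => fun (t : Nat) => succ t) zero) (succ (succ (succ (succ zero)))))
  ~> refl Nat (elimNat (fun (δ : Nat) => Nat) (succ (succ (succ (succ zero)))) (fun (j : Nat) => fun (c : Nat) => succ c) zero)
  ~> refl Nat (succ (succ (succ (succ zero))))
inferred type:
  Eq Nat (succ (succ (succ (succ zero)))) (succ (succ (succ (succ zero))))


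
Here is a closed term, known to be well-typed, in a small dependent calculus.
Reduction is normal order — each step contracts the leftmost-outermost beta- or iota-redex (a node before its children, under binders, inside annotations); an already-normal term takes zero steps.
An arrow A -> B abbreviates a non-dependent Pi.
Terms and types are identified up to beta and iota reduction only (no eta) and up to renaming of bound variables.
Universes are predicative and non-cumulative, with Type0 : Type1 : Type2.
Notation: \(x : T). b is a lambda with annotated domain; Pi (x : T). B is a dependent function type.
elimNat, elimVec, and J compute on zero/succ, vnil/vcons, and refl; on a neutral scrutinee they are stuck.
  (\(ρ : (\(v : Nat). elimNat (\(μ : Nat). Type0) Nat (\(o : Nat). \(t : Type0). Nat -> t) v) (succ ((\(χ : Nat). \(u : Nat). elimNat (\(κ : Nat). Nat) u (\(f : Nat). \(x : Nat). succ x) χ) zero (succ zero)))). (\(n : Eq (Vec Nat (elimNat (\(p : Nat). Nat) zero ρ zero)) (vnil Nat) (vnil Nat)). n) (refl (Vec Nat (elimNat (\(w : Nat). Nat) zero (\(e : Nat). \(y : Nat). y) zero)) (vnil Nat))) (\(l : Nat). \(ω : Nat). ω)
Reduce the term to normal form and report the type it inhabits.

resulting normal form:
  refl (Vec Nat zero) (vnil Nat)
type:
  Eq (Vec Nat zero) (vnil Nat) (vnil Nat)
observation: contracting a beta-redex first, the term normalizes in 3 steps.


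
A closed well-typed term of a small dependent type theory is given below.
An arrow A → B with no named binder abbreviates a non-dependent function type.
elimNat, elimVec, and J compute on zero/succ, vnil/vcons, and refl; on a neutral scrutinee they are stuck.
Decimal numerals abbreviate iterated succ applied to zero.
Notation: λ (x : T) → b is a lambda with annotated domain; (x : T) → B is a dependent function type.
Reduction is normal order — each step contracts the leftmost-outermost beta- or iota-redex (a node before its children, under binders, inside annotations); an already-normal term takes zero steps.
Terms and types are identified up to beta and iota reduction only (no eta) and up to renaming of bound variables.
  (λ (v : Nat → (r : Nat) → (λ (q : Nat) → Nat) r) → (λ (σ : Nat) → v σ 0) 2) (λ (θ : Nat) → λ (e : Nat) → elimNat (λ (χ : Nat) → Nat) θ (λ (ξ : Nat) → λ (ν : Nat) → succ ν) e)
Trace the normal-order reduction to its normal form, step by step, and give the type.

reduction (normal order):
  (λ (v : Nat → (r : Nat) → (λ (q : Nat) → Nat) r) → (λ (σ : Nat) → v σ 0) 2) (λ (θ : Nat) → λ (e : Nat) → elimNat (λ (χ : Nat) → Nat) θ (λ (ξ : Nat) → λ (ν : Nat) → succ ν) e)
  ~> (λ (v : Nat) → (λ (r : Nat) → λ (q : Nat) → elimNat (λ (σ : Nat) → Nat) r (λ (θ : Nat) → λ (e : Nat) → succ e) q) v 0) 2
  ~> (λ (v : Nat) → λ (r : Nat) → elimNat (λ (q : Nat) → Nat) v (λ (σ : Nat) → λ (θ : Nat) → succ θ) r) 2 0
  ~> (λ (v : Nat) → elimNat (λ (r : Nat) → Nat) 2 (λ (q : Nat) → λ (σ : Nat) → succ σ) v) 0
  ~> elimNat (λ (v : Nat) → Nat) 2 (λ (r : Nat) → λ (q : Nat) → succ q) 0
  ~> 2
the term's type:
  Nat


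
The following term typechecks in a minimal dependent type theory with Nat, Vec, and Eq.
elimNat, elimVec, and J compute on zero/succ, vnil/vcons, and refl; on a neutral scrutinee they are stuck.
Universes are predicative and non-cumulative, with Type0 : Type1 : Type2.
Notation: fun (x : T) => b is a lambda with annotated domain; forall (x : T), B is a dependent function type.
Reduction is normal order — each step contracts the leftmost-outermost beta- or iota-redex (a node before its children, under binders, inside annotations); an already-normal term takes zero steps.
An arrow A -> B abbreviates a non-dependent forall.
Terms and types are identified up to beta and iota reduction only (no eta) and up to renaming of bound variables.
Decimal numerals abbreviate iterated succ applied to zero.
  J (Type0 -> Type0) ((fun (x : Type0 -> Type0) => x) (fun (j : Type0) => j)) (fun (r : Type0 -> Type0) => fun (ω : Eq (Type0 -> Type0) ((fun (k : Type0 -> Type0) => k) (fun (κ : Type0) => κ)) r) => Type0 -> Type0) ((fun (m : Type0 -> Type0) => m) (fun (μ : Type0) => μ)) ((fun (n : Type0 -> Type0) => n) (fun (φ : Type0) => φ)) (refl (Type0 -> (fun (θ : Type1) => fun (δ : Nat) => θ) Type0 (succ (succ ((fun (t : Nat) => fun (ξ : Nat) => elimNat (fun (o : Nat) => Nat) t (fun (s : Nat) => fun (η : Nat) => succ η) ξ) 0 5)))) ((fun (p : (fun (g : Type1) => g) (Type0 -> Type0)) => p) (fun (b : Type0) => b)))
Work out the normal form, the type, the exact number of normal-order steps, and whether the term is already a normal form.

normal form:
  fun (x : Type0) => x
inferred type:
  Type0 -> Type0
reduction steps (normal order): 2
term was already normal: no
first contracted redex: a J iota-redex


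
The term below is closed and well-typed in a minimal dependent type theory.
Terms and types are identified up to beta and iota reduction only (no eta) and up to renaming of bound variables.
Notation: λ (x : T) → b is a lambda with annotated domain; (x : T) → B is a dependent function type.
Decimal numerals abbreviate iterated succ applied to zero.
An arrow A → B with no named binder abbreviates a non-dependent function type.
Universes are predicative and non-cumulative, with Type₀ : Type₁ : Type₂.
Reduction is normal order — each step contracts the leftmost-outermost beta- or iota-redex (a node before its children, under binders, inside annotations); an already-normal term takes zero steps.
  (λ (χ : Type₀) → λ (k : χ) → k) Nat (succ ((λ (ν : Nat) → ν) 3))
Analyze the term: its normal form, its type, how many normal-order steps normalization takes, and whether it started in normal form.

reduced normal form:
  4
inferred type:
  Nat
reduction steps (normal order): 3
started in normal form: no
first redex: a beta-redex


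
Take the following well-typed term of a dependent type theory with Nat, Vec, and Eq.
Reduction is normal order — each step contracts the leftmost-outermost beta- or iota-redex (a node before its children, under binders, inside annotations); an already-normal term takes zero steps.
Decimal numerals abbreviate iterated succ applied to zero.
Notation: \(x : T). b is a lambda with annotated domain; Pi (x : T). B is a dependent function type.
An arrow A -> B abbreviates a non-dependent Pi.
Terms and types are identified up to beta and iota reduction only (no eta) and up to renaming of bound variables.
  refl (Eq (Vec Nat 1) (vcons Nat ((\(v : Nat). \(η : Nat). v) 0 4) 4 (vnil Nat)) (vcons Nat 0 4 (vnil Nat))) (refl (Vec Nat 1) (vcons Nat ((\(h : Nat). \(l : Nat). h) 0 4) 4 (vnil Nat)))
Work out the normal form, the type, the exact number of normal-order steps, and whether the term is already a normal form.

reduced normal form:
  refl (Eq (Vec Nat 1) (vcons Nat 0 4 (vnil Nat)) (vcons Nat 0 4 (vnil Nat))) (refl (Vec Nat 1) (vcons Nat 0 4 (vnil Nat)))
the term's type:
  Eq (Eq (Vec Nat 1) (vcons Nat 0 4 (vnil Nat)) (vcons Nat 0 4 (vnil Nat))) (refl (Vec Nat 1) (vcons Nat 0 4 (vnil Nat))) (refl (Vec Nat 1) (vcons Nat 0 4 (vnil Nat)))
reduction steps (normal order): 4
already normal: no
first contracted redex: a beta-redex


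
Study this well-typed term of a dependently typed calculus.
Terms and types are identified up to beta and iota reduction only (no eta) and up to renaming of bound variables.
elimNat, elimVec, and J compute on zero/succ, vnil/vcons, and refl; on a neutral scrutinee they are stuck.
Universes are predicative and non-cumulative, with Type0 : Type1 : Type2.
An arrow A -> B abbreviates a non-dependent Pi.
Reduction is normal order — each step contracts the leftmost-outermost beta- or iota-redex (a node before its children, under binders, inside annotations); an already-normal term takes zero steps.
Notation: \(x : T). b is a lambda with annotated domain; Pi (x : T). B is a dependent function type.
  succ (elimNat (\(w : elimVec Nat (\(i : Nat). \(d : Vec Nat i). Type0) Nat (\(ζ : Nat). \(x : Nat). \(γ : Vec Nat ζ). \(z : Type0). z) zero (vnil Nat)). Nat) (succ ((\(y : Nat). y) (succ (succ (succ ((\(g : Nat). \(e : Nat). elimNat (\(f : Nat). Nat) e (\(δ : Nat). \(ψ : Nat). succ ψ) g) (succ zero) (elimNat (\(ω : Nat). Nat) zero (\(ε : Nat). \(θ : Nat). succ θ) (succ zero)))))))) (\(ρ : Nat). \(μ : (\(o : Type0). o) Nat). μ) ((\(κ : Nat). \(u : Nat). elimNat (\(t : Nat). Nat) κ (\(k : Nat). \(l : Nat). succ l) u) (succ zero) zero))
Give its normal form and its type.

resulting normal form:
  succ (succ (succ (succ (succ (succ (succ zero))))))
type:
  Nat
observation: the term reaches its normal form after 20 normal-order steps.


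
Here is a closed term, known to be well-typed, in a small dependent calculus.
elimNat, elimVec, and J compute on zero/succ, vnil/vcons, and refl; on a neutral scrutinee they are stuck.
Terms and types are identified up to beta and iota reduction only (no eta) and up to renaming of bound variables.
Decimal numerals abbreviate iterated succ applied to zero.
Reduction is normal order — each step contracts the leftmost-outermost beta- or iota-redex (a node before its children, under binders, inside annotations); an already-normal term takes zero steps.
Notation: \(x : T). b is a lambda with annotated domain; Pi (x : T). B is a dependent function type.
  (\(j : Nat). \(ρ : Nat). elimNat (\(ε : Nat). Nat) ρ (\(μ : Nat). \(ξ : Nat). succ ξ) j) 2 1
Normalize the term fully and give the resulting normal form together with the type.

reduced normal form:
  3
inferred type:
  Nat


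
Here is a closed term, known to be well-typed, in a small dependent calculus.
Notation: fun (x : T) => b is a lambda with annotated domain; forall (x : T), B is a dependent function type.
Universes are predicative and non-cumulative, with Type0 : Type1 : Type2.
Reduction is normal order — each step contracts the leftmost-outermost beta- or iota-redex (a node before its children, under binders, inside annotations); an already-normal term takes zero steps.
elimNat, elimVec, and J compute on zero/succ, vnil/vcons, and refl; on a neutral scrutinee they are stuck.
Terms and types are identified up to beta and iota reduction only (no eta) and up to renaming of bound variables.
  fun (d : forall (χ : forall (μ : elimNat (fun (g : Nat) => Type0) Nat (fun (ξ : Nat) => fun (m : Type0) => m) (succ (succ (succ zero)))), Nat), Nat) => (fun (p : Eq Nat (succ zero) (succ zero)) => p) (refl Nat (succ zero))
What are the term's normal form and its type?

normal form:
  fun (d : forall (χ : forall (μ : Nat), Nat), Nat) => refl Nat (succ zero)
type:
  forall (d : forall (χ : forall (μ : Nat), Nat), Nat), Eq Nat (succ zero) (succ zero)


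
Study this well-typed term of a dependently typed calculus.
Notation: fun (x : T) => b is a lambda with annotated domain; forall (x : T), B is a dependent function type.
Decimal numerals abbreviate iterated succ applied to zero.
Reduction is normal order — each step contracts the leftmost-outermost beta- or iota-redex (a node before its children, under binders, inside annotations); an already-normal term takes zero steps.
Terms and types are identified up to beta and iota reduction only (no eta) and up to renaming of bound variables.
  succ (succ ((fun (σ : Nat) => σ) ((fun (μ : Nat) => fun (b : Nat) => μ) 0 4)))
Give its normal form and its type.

reduced normal form:
  2
type:
  Nat
observation: the leftmost-outermost redex is a beta-redex, and normalization takes 3 steps.


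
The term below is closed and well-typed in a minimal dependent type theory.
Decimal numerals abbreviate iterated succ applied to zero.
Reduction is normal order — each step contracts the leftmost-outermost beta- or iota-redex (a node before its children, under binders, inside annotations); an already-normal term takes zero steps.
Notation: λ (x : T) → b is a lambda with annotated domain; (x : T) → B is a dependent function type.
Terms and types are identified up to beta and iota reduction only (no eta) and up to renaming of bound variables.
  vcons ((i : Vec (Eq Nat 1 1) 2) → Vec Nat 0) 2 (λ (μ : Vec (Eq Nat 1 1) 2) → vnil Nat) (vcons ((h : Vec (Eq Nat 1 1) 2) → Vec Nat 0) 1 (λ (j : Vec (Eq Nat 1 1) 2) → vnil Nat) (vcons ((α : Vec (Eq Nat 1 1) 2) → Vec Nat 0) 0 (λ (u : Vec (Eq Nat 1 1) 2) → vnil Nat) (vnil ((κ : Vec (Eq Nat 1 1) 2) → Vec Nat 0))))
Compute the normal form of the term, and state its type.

reduced normal form:
  vcons ((i : Vec (Eq Nat 1 1) 2) → Vec Nat 0) 2 (λ (μ : Vec (Eq Nat 1 1) 2) → vnil Nat) (vcons ((h : Vec (Eq Nat 1 1) 2) → Vec Nat 0) 1 (λ (j : Vec (Eq Nat 1 1) 2) → vnil Nat) (vcons ((α : Vec (Eq Nat 1 1) 2) → Vec Nat 0) 0 (λ (u : Vec (Eq Nat 1 1) 2) → vnil Nat) (vnil ((κ : Vec (Eq Nat 1 1) 2) → Vec Nat 0))))
inferred type:
  Vec ((i : Vec (Eq Nat 1 1) 2) → Vec Nat 0) 3
observation: the term is already in normal form.
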